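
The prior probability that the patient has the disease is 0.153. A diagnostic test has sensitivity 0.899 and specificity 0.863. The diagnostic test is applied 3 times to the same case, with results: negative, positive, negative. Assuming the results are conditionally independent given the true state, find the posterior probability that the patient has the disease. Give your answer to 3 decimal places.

Posterior P(H) ≈ 0.016

With H the event that the patient has the disease, the joint likelihood of the observed sequence is P(data|H) = 0.101·0.899·0.101 = 0.0091707 and P(data|¬H) = 0.863·0.137·0.863 = 0.10203.
Bayes: P(H|data) = 0.153·0.0091707 / (0.153·0.0091707 + 0.847·0.10203) = 0.0014031/0.087825 = 0.0160.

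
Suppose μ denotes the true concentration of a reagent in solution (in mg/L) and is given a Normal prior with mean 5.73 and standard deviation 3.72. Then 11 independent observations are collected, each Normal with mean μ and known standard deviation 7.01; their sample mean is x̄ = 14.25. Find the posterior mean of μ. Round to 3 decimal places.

Prior precision 1/τ₀² = 1/3.72² = 0.0722627; data precision n/σ² = 11/7.01² = 0.223850.
Posterior precision = 0.0722627 + 0.223850 = 0.296112.
Posterior mean = (0.0722627·5.73 + 0.223850·14.25) / 0.296112 = 12.171.

Posterior mean ≈ 12.171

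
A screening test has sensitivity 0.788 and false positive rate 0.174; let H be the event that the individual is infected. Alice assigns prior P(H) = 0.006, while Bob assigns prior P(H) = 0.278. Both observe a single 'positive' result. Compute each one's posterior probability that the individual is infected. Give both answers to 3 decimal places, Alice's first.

Alice: 0.027; Bob: 0.636

P('+'|H) = 0.788, P('+'|¬H) = 0.174.
Alice: numerator 0.788·0.006 = 0.0047280; evidence = 0.0047280+0.174·0.994 = 0.17768; posterior = 0.027.
Bob: numerator 0.788·0.278 = 0.21906; evidence = 0.21906+0.174·0.722 = 0.34469; posterior = 0.636.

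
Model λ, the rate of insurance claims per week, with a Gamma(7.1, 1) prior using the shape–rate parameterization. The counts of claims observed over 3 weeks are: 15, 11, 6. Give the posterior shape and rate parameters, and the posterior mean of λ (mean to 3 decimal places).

Posterior: Gamma(shape=39.1, rate=4); mean ≈ 9.775

Total count ∑xᵢ = 32 over n = 3 weeks.
Gamma is conjugate to the Poisson likelihood: posterior is Gamma(shape = 7.1+32 = 39.1, rate = 1+3 = 4).
E[λ | data] = 39.1/4 = 9.775.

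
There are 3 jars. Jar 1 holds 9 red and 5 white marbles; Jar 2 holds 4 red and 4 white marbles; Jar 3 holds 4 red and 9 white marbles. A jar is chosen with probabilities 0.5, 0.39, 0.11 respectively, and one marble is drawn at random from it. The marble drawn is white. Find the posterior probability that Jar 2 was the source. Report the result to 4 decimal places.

Posterior probability ≈ 0.4336

P(white|Jar 1) = 0.3571; P(white|Jar 2) = 0.5; P(white|Jar 3) = 0.6923.
Prior × likelihood for each source: 0.5·0.3571=0.1786, 0.39·0.5=0.1950, 0.11·0.6923=0.07615. Summing gives P(white) = 0.44973.
P(Jar 2 | white) = 0.1950 / 0.44973 = 0.4336.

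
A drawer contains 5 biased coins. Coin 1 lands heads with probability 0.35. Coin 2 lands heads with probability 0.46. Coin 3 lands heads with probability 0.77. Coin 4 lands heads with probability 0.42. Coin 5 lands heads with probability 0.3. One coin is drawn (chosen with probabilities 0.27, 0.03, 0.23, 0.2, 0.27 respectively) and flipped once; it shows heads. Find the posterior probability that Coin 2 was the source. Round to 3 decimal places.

Posterior probability ≈ 0.031

P(heads|C1) = 0.35; P(heads|C2) = 0.46; P(heads|C3) = 0.77; P(heads|C4) = 0.42; P(heads|C5) = 0.3.
Prior × likelihood for each source: 0.27·0.35=0.09450, 0.03·0.46=0.01380, 0.23·0.77=0.1771, 0.2·0.42=0.08400, 0.27·0.3=0.08100. Summing gives P(heads) = 0.45040.
P(Coin 2 | heads) = 0.01380 / 0.45040 = 0.031.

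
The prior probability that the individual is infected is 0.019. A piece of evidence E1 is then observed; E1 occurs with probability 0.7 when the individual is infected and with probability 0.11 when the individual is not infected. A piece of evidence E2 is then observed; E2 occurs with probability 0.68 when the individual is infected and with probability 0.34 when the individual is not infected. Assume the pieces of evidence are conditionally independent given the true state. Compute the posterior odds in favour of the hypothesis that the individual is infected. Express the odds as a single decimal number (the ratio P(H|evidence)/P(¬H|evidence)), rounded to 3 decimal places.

Posterior odds ≈ 0.247

Prior odds = 0.019/(1−0.019) = 0.019368.
Likelihood ratio for E1 = 0.7/0.11 = 6.3636.
Likelihood ratio for E2 = 0.68/0.34 = 2.0000.
Posterior odds = prior odds × LR₁ × LR₂ = 0.24650.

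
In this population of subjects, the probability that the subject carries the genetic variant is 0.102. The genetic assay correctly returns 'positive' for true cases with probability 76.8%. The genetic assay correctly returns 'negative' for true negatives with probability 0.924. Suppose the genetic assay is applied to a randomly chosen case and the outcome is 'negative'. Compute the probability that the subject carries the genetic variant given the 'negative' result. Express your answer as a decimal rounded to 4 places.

Let H be the event that the subject carries the genetic variant. P(H) = 0.102, so P(¬H) = 0.898. With E the 'negative' result, P(E|H) = 0.232 and P(E|¬H) = 0.924.
P(E) = 0.232·0.102 + 0.924·0.898 = 0.023664 + 0.82975 = 0.85342.
By Bayes' theorem, P(H|E) = 0.023664 / 0.85342 = 0.0277.

P(H | E) ≈ 0.0277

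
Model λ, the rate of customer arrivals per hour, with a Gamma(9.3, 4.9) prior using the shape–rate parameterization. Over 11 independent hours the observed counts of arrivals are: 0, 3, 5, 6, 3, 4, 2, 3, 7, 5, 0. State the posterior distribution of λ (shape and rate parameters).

Posterior: Gamma(shape=47.3, rate=15.9)

The Poisson likelihood adds the total count to the shape and the number of exposure periods to the rate. Here ∑xᵢ = 38 and n = 11, so shape 9.3→47.3 and rate 4.9→15.9.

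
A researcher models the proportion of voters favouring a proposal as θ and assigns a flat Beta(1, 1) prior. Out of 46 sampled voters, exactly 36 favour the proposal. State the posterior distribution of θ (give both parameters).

Posterior: Beta(37, 11)

The binomial likelihood is conjugate to the Beta prior: with 36 successes and 10 failures, the posterior is Beta(1+36, 1+10) = Beta(37, 11).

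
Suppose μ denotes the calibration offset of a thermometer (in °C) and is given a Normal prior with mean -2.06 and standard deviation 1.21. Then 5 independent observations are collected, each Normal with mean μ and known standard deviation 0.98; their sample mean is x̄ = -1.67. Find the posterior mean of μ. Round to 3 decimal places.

With known σ, the Normal prior is conjugate. Weight on the data is w = (n/σ²)/(n/σ² + 1/τ₀²) = 5.20616/(5.20616+0.683013) = 0.88402.
Posterior mean = w·x̄ + (1−w)·μ₀ = 0.88402·-1.67 + 0.11598·-2.06 = -1.715.

Posterior mean ≈ -1.715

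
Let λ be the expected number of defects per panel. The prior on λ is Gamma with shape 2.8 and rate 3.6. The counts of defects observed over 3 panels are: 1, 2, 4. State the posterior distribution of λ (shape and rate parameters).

Posterior: Gamma(shape=9.8, rate=6.6)

The Poisson likelihood adds the total count to the shape and the number of exposure periods to the rate. Here ∑xᵢ = 7 and n = 3, so shape 2.8→9.8 and rate 3.6→6.6.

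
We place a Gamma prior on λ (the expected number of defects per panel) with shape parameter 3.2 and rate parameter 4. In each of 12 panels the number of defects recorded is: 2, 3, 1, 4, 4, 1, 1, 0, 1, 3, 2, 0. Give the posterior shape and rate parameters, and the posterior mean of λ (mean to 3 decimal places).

Posterior: Gamma(shape=25.2, rate=16); mean ≈ 1.575

The Poisson likelihood adds the total count to the shape and the number of exposure periods to the rate. Here ∑xᵢ = 22 and n = 12, so shape 3.2→25.2 and rate 4→16.
Posterior mean = shape/rate = 25.2/16 = 1.575.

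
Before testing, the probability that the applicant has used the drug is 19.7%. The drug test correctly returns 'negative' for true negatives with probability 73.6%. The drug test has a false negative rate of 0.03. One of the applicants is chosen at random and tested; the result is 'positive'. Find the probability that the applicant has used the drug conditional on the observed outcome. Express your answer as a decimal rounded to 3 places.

Write H for 'the applicant has used the drug'. Prior odds H:¬H = 0.197/0.803 = 0.24533. For the 'positive' outcome, the likelihood ratio is 0.97/0.264 = 3.6742.
Posterior odds = 0.24533 × 3.6742 = 0.90140, so P(H|E) = 0.90140/(1+0.90140) = 0.474.

P(H | E) ≈ 0.474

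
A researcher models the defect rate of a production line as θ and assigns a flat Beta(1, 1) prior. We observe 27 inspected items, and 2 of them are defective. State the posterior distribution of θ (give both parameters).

Posterior: Beta(3, 26)

Observing 2 successes and 25 failures updates Beta(1, 1) by adding the success and failure counts to the two shape parameters: α = 1+2 = 3, β = 1+25 = 26.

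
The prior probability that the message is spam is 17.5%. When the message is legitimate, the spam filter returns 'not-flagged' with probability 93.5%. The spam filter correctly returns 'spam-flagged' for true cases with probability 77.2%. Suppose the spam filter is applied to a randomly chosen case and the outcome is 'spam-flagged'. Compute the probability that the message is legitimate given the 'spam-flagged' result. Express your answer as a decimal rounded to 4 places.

Write H for 'the message is spam'. Prior odds H:¬H = 0.175/0.825 = 0.21212. For the 'spam-flagged' outcome, the likelihood ratio is 0.772/0.065 = 11.877.
Posterior odds = 0.21212 × 11.877 = 2.5193, so P(H|E) = 2.5193/(1+2.5193) = 0.7159. Then P(¬H|E) = 1 − 0.7159 = 0.2841.

P(¬H | E) ≈ 0.2841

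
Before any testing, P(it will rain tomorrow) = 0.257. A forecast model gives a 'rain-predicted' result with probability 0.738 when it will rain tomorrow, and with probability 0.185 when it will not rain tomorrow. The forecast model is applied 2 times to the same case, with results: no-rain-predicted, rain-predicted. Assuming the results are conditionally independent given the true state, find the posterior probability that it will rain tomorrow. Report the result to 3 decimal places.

Let H be the event that it will rain tomorrow; start with P(H) = 0.257. P('rain-predicted'|H) = 0.738, P('rain-predicted'|¬H) = 0.185.
Update on result 1 ('no-rain-predicted'): P(H) ← 0.262·0.2570 / (0.262·0.2570 + 0.815·0.7430) = 0.067334/0.67288 = 0.1001.
Update on result 2 ('rain-predicted'): P(H) ← 0.738·0.1001 / (0.738·0.1001 + 0.185·0.8999) = 0.073851/0.24034 = 0.3073.

Posterior P(H) ≈ 0.307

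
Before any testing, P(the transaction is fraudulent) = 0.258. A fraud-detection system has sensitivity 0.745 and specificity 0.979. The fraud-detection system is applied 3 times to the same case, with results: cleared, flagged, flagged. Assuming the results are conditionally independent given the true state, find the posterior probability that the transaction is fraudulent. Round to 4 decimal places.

Let H be the event that the transaction is fraudulent; start with P(H) = 0.258. P('flagged'|H) = 0.745, P('flagged'|¬H) = 0.021.
Update on result 1 ('cleared'): P(H) ← 0.255·0.2580 / (0.255·0.2580 + 0.979·0.7420) = 0.065790/0.79221 = 0.0830.
Update on result 2 ('flagged'): P(H) ← 0.745·0.0830 / (0.745·0.0830 + 0.021·0.9170) = 0.061870/0.081126 = 0.7626.
Update on result 3 ('flagged'): P(H) ← 0.745·0.7626 / (0.745·0.7626 + 0.021·0.2374) = 0.56817/0.57315 = 0.9913.

Posterior P(H) ≈ 0.9913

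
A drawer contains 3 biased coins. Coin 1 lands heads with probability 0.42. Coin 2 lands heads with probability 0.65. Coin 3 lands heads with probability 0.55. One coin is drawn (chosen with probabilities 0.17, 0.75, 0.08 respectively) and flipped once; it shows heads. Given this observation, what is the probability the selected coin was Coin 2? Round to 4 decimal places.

Tabulate prior·likelihood by source: [1] prior 0.17, lik 0.42, product 0.07140; [2] prior 0.75, lik 0.65, product 0.4875; [3] prior 0.08, lik 0.55, product 0.04400.
Normalizing constant = 0.60290; the posterior for Coin 2 is its product over the sum, 0.4875/0.60290 = 0.8086.

Posterior probability ≈ 0.8086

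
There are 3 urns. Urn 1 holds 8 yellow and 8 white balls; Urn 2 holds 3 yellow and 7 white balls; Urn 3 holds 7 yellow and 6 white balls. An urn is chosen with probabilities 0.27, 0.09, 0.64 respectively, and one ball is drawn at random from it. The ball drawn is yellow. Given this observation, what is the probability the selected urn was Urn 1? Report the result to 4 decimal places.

P(yellow|Urn 1) = 0.5; P(yellow|Urn 2) = 0.3; P(yellow|Urn 3) = 0.5385.
Prior × likelihood for each source: 0.27·0.5=0.1350, 0.09·0.3=0.02700, 0.64·0.5385=0.3446. Summing gives P(yellow) = 0.50662.
P(Urn 1 | yellow) = 0.1350 / 0.50662 = 0.2665.

Posterior probability ≈ 0.2665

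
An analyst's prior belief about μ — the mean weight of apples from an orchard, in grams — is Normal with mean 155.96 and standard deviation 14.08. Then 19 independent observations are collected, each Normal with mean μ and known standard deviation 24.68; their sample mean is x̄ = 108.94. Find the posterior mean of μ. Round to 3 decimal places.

With known σ, the Normal prior is conjugate. Weight on the data is w = (n/σ²)/(n/σ² + 1/τ₀²) = 0.0311934/(0.0311934+0.00504423) = 0.86080.
Posterior mean = w·x̄ + (1−w)·μ₀ = 0.86080·108.94 + 0.13920·155.96 = 115.485.

Posterior mean ≈ 115.485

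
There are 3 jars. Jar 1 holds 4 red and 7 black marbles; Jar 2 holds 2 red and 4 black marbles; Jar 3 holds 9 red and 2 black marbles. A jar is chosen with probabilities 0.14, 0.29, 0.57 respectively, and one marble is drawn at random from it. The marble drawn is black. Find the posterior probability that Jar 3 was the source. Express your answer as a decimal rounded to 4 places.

P(black|Jar 1) = 0.6364; P(black|Jar 2) = 0.6667; P(black|Jar 3) = 0.1818.
Prior × likelihood for each source: 0.14·0.6364=0.08909, 0.29·0.6667=0.1933, 0.57·0.1818=0.1036. Summing gives P(black) = 0.38606.
P(Jar 3 | black) = 0.1036 / 0.38606 = 0.2684.

Posterior probability ≈ 0.2684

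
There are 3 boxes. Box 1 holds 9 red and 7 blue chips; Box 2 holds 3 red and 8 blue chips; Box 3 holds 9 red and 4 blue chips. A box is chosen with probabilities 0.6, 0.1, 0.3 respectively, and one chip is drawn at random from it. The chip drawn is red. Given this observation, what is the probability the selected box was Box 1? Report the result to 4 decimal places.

Tabulate prior·likelihood by source: [1] prior 0.6, lik 0.5625, product 0.3375; [2] prior 0.1, lik 0.2727, product 0.02727; [3] prior 0.3, lik 0.6923, product 0.2077.
Normalizing constant = 0.57247; the posterior for Box 1 is its product over the sum, 0.3375/0.57247 = 0.5896.

Posterior probability ≈ 0.5896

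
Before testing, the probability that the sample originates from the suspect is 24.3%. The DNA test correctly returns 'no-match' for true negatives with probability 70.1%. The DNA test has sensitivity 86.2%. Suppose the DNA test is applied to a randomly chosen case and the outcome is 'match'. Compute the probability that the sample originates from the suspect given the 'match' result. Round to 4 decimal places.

Write H for 'the sample originates from the suspect'. Prior odds H:¬H = 0.243/0.757 = 0.32100. For the 'match' outcome, the likelihood ratio is 0.862/0.299 = 2.8829.
Posterior odds = 0.32100 × 2.8829 = 0.92544, so P(H|E) = 0.92544/(1+0.92544) = 0.4806.

P(H | E) ≈ 0.4806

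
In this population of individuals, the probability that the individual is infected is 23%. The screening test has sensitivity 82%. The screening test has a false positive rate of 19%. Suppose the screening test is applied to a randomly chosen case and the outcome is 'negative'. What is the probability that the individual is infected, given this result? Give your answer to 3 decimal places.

P(H | E) ≈ 0.062

Write H for 'the individual is infected'. Prior odds H:¬H = 0.23/0.77 = 0.29870. For the 'negative' outcome, the likelihood ratio is 0.18/0.81 = 0.22222.
Posterior odds = 0.29870 × 0.22222 = 0.066378, so P(H|E) = 0.066378/(1+0.066378) = 0.062.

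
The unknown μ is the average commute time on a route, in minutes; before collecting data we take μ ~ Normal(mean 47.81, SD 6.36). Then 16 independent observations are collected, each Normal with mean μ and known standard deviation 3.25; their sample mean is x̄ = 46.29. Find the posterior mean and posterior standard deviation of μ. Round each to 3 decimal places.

Prior precision 1/τ₀² = 1/6.36² = 0.0247221; data precision n/σ² = 16/3.25² = 1.51479.
Posterior precision = 0.0247221 + 1.51479 = 1.53952, giving posterior SD = 1/√1.53952 = 0.806.
Posterior mean = (0.0247221·47.81 + 1.51479·46.29) / 1.53952 = 46.314.

Posterior mean ≈ 46.314; posterior SD ≈ 0.806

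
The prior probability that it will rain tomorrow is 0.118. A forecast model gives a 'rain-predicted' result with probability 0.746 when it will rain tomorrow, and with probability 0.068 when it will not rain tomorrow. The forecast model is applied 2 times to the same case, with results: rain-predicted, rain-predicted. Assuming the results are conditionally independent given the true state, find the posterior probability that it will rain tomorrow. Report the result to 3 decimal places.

Posterior P(H) ≈ 0.942

Let H be the event that it will rain tomorrow; start with P(H) = 0.118. P('rain-predicted'|H) = 0.746, P('rain-predicted'|¬H) = 0.068.
Update on result 1 ('rain-predicted'): P(H) ← 0.746·0.1180 / (0.746·0.1180 + 0.068·0.8820) = 0.088028/0.14800 = 0.5948.
Update on result 2 ('rain-predicted'): P(H) ← 0.746·0.5948 / (0.746·0.5948 + 0.068·0.4052) = 0.44370/0.47125 = 0.9415.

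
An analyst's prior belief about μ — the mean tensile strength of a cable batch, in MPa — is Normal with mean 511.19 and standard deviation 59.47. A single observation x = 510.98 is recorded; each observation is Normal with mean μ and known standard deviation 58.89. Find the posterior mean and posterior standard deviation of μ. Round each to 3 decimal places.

Posterior mean ≈ 511.084; posterior SD ≈ 41.845

Prior precision 1/τ₀² = 1/59.47² = 0.00028275; data precision n/σ² = 1/58.89² = 0.00028835.
Posterior precision = 0.00028275 + 0.00028835 = 0.00057110, giving posterior SD = 1/√0.00057110 = 41.845.
Posterior mean = (0.00028275·511.19 + 0.00028835·510.98) / 0.00057110 = 511.084.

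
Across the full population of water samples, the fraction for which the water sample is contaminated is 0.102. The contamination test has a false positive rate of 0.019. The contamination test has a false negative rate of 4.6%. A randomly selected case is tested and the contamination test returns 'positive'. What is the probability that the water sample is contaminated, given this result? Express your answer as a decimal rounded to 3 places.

Write H for 'the water sample is contaminated'. Prior odds H:¬H = 0.102/0.898 = 0.11359. For the 'positive' outcome, the likelihood ratio is 0.954/0.019 = 50.211.
Posterior odds = 0.11359 × 50.211 = 5.7032, so P(H|E) = 5.7032/(1+5.7032) = 0.851.

P(H | E) ≈ 0.851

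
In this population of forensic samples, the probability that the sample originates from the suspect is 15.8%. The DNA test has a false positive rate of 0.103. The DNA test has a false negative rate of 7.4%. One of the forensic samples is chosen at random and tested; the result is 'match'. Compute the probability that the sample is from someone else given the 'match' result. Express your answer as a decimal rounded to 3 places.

Write H for 'the sample originates from the suspect'. Prior odds H:¬H = 0.158/0.842 = 0.18765. For the 'match' outcome, the likelihood ratio is 0.926/0.103 = 8.9903.
Posterior odds = 0.18765 × 8.9903 = 1.6870, so P(H|E) = 1.6870/(1+1.6870) = 0.628. Then P(¬H|E) = 1 − 0.628 = 0.372.

P(¬H | E) ≈ 0.372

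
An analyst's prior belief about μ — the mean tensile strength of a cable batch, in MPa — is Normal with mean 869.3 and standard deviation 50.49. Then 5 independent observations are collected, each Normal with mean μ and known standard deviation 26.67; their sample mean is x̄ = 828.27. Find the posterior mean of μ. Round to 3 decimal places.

Prior precision 1/τ₀² = 1/50.49² = 0.00039227; data precision n/σ² = 5/26.67² = 0.00702949.
Posterior precision = 0.00039227 + 0.00702949 = 0.00742177.
Posterior mean = (0.00039227·869.3 + 0.00702949·828.27) / 0.00742177 = 830.439.

Posterior mean ≈ 830.439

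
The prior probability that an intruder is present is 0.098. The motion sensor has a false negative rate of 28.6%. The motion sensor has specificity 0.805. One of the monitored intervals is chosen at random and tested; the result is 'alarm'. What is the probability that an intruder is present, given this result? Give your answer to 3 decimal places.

P(H | E) ≈ 0.285

Write H for 'an intruder is present'. Prior odds H:¬H = 0.098/0.902 = 0.10865. For the 'alarm' outcome, the likelihood ratio is 0.714/0.195 = 3.6615.
Posterior odds = 0.10865 × 3.6615 = 0.39782, so P(H|E) = 0.39782/(1+0.39782) = 0.285.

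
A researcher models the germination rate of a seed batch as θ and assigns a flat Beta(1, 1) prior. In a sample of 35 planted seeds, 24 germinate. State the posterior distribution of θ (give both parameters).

Posterior: Beta(25, 12)

The binomial likelihood is conjugate to the Beta prior: with 24 successes and 11 failures, the posterior is Beta(1+24, 1+11) = Beta(25, 12).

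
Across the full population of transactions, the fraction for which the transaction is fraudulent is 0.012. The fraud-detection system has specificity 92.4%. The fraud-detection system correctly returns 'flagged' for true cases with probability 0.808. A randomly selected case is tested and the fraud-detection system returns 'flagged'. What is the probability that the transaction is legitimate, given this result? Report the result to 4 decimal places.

P(¬H | E) ≈ 0.8856

Write H for 'the transaction is fraudulent'. Prior odds H:¬H = 0.012/0.988 = 0.012146. For the 'flagged' outcome, the likelihood ratio is 0.808/0.076 = 10.632.
Posterior odds = 0.012146 × 10.632 = 0.12913, so P(H|E) = 0.12913/(1+0.12913) = 0.1144. Then P(¬H|E) = 1 − 0.1144 = 0.8856.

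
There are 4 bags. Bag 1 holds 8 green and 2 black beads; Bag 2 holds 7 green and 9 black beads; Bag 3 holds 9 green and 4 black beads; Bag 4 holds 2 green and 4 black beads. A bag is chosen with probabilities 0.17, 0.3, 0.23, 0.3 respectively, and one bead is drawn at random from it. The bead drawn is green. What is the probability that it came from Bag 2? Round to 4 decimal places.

P(green|Bag 1) = 0.8; P(green|Bag 2) = 0.4375; P(green|Bag 3) = 0.6923; P(green|Bag 4) = 0.3333.
Prior × likelihood for each source: 0.17·0.8=0.1360, 0.3·0.4375=0.1313, 0.23·0.6923=0.1592, 0.3·0.3333=0.1000. Summing gives P(green) = 0.52648.
P(Bag 2 | green) = 0.1313 / 0.52648 = 0.2493.

Posterior probability ≈ 0.2493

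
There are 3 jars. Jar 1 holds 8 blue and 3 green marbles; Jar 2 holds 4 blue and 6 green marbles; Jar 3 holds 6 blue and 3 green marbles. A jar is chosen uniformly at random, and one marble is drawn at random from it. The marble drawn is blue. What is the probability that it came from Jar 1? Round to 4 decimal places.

P(blue|Jar 1) = 0.7273; P(blue|Jar 2) = 0.4; P(blue|Jar 3) = 0.6667.
Prior × likelihood for each source: 0.333333·0.7273=0.2424, 0.333333·0.4=0.1333, 0.333333·0.6667=0.2222. Summing gives P(blue) = 0.59798.
P(Jar 1 | blue) = 0.2424 / 0.59798 = 0.4054.

Posterior probability ≈ 0.4054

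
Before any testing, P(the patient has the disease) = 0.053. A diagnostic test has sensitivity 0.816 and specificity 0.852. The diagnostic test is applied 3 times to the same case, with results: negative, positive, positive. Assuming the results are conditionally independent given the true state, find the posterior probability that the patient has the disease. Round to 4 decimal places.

Posterior P(H) ≈ 0.2687

With H the event that the patient has the disease, the joint likelihood of the observed sequence is P(data|H) = 0.184·0.816·0.816 = 0.12252 and P(data|¬H) = 0.852·0.148·0.148 = 0.018662.
Bayes: P(H|data) = 0.053·0.12252 / (0.053·0.12252 + 0.947·0.018662) = 0.0064934/0.024167 = 0.2687.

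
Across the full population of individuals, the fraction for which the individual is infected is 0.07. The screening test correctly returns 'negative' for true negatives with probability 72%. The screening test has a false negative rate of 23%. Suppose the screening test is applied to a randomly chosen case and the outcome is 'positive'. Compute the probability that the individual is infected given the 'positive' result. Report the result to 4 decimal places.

Let H be the event that the individual is infected. P(H) = 0.07, so P(¬H) = 0.93. With E the 'positive' result, P(E|H) = 0.77 and P(E|¬H) = 0.28.
P(E) = 0.77·0.07 + 0.28·0.93 = 0.053900 + 0.26040 = 0.31430.
By Bayes' theorem, P(H|E) = 0.053900 / 0.31430 = 0.1715.

P(H | E) ≈ 0.1715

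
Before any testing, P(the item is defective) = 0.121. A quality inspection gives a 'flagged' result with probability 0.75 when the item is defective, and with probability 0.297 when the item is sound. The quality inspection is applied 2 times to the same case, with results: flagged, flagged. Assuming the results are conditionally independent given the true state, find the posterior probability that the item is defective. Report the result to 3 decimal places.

Posterior P(H) ≈ 0.467

With H the event that the item is defective, the joint likelihood of the observed sequence is P(data|H) = 0.75·0.75 = 0.56250 and P(data|¬H) = 0.297·0.297 = 0.088209.
Bayes: P(H|data) = 0.121·0.56250 / (0.121·0.56250 + 0.879·0.088209) = 0.068062/0.14560 = 0.4675.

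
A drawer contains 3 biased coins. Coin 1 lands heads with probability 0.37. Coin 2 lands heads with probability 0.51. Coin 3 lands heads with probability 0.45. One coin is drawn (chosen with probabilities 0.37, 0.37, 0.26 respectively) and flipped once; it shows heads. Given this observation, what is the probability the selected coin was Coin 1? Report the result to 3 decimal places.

Posterior probability ≈ 0.309

P(heads|C1) = 0.37; P(heads|C2) = 0.51; P(heads|C3) = 0.45.
Prior × likelihood for each source: 0.37·0.37=0.1369, 0.37·0.51=0.1887, 0.26·0.45=0.1170. Summing gives P(heads) = 0.44260.
P(Coin 1 | heads) = 0.1369 / 0.44260 = 0.309.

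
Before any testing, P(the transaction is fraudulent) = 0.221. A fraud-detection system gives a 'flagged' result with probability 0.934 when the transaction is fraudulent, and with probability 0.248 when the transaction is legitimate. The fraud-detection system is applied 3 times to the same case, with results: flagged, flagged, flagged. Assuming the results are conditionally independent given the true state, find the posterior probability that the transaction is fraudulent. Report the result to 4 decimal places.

Posterior P(H) ≈ 0.9381

With H the event that the transaction is fraudulent, the joint likelihood of the observed sequence is P(data|H) = 0.934·0.934·0.934 = 0.81478 and P(data|¬H) = 0.248·0.248·0.248 = 0.015253.
Bayes: P(H|data) = 0.221·0.81478 / (0.221·0.81478 + 0.779·0.015253) = 0.18007/0.19195 = 0.9381.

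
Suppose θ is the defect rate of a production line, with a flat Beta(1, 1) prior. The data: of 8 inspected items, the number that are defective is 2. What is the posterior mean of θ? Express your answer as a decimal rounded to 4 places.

Posterior mean ≈ 0.3000

The binomial likelihood is conjugate to the Beta prior: with 2 successes and 6 failures, the posterior is Beta(1+2, 1+6) = Beta(3, 7).
Posterior mean = α/(α+β) = 3/10 = 0.3000.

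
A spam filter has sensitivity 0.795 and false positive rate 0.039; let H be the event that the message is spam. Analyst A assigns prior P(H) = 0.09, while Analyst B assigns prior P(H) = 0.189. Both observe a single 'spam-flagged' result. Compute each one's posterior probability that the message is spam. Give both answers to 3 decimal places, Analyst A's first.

The likelihood ratio for a 'spam-flagged' result is 0.795/0.039 = 20.385.
Analyst A: prior odds 0.09/0.91 = 0.098901; posterior odds 2.0161; posterior probability 0.668.
Analyst B: prior odds 0.189/0.811 = 0.23305; posterior odds 4.7505; posterior probability 0.826.

Analyst A: 0.668; Analyst B: 0.826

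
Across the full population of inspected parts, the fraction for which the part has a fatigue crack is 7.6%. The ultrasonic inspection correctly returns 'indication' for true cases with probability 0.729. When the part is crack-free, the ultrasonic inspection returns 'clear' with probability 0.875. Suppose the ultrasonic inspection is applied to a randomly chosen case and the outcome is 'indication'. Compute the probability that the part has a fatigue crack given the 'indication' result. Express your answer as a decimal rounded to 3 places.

Let H be the event that the part has a fatigue crack. P(H) = 0.076, so P(¬H) = 0.924. With E the 'indication' result, P(E|H) = 0.729 and P(E|¬H) = 0.125.
P(E) = 0.729·0.076 + 0.125·0.924 = 0.055404 + 0.11550 = 0.17090.
By Bayes' theorem, P(H|E) = 0.055404 / 0.17090 = 0.324.

P(H | E) ≈ 0.324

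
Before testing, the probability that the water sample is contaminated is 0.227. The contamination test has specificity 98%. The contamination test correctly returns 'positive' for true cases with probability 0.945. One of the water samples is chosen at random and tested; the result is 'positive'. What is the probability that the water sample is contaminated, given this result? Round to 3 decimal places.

Let H be the event that the water sample is contaminated. P(H) = 0.227, so P(¬H) = 0.773. With E the 'positive' result, P(E|H) = 0.945 and P(E|¬H) = 0.02.
P(E) = 0.945·0.227 + 0.02·0.773 = 0.21451 + 0.015460 = 0.22997.
By Bayes' theorem, P(H|E) = 0.21451 / 0.22997 = 0.933.

P(H | E) ≈ 0.933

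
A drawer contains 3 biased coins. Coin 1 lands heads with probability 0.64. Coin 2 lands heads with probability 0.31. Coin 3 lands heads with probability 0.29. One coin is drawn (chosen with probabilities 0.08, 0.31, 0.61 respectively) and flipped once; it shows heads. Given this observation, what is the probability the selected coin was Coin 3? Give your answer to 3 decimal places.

P(heads|C1) = 0.64; P(heads|C2) = 0.31; P(heads|C3) = 0.29.
Prior × likelihood for each source: 0.08·0.64=0.05120, 0.31·0.31=0.09610, 0.61·0.29=0.1769. Summing gives P(heads) = 0.32420.
P(Coin 3 | heads) = 0.1769 / 0.32420 = 0.546.

Posterior probability ≈ 0.546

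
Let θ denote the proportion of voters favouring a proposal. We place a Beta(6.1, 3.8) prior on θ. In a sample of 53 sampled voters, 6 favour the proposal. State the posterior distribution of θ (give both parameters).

Observing 6 successes and 47 failures updates Beta(6.1, 3.8) by adding the success and failure counts to the two shape parameters: α = 6.1+6 = 12.1, β = 3.8+47 = 50.8.

Posterior: Beta(12.1, 50.8)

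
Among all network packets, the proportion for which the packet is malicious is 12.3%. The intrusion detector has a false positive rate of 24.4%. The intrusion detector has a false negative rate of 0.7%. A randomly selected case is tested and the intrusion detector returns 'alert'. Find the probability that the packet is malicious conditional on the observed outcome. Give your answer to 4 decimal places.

P(H | E) ≈ 0.3634

Let H be the event that the packet is malicious. P(H) = 0.123, so P(¬H) = 0.877. With E the 'alert' result, P(E|H) = 0.993 and P(E|¬H) = 0.244.
P(E) = 0.993·0.123 + 0.244·0.877 = 0.12214 + 0.21399 = 0.33613.
By Bayes' theorem, P(H|E) = 0.12214 / 0.33613 = 0.3634.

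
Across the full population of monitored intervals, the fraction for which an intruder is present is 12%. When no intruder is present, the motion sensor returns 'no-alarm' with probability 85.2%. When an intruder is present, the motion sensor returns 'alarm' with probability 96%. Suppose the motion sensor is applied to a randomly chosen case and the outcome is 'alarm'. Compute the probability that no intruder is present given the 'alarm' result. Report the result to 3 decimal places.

P(¬H | E) ≈ 0.531

Let H be the event that an intruder is present. P(H) = 0.12, so P(¬H) = 0.88. With E the 'alarm' result, P(E|H) = 0.96 and P(E|¬H) = 0.148.
P(E) = 0.96·0.12 + 0.148·0.88 = 0.11520 + 0.13024 = 0.24544.
By Bayes' theorem, P(H|E) = 0.11520 / 0.24544 = 0.469. Hence P(¬H|E) = 1 − 0.469 = 0.531.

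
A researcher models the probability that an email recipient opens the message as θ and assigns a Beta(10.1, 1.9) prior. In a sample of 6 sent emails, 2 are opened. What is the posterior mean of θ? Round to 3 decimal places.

Posterior mean ≈ 0.672

The binomial likelihood is conjugate to the Beta prior: with 2 successes and 4 failures, the posterior is Beta(10.1+2, 1.9+4) = Beta(12.1, 5.9).
E[θ | data] = 12.1/(12.1+5.9) = 0.672.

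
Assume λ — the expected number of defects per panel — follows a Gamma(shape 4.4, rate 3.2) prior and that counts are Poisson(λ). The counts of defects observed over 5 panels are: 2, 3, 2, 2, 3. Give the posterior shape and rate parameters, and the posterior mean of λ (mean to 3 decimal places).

Total count ∑xᵢ = 12 over n = 5 panels.
Gamma is conjugate to the Poisson likelihood: posterior is Gamma(shape = 4.4+12 = 16.4, rate = 3.2+5 = 8.2).
Posterior mean = shape/rate = 16.4/8.2 = 2.000.

Posterior: Gamma(shape=16.4, rate=8.2); mean ≈ 2.000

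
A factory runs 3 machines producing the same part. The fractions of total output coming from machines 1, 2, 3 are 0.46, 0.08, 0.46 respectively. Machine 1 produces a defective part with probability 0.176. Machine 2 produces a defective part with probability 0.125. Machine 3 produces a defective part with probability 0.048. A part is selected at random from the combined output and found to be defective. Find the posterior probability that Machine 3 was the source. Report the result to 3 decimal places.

P(defective|M1) = 0.176; P(defective|M2) = 0.125; P(defective|M3) = 0.048.
Prior × likelihood for each source: 0.46·0.176=0.08096, 0.08·0.125=0.01000, 0.46·0.048=0.02208. Summing gives P(defective) = 0.11304.
P(Machine 3 | defective) = 0.02208 / 0.11304 = 0.195.

Posterior probability ≈ 0.195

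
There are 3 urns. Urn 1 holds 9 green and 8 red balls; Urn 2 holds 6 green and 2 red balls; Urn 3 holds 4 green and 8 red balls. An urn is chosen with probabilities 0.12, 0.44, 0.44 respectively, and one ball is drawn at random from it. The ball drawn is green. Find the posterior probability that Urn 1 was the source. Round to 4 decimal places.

P(green|Urn 1) = 0.5294; P(green|Urn 2) = 0.75; P(green|Urn 3) = 0.3333.
Prior × likelihood for each source: 0.12·0.5294=0.06353, 0.44·0.75=0.3300, 0.44·0.3333=0.1467. Summing gives P(green) = 0.54020.
P(Urn 1 | green) = 0.06353 / 0.54020 = 0.1176.

Posterior probability ≈ 0.1176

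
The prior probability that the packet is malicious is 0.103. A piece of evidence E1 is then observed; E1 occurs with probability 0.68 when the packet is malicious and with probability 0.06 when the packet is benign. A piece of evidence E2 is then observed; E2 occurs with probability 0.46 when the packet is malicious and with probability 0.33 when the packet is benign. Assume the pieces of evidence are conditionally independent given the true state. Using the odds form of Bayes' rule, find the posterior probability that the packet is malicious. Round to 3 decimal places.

Prior odds = 0.103/(1−0.103) = 0.11483.
Likelihood ratio for E1 = 0.68/0.06 = 11.333.
Likelihood ratio for E2 = 0.46/0.33 = 1.3939.
Posterior odds = prior odds × LR₁ × LR₂ = 1.8140.
Posterior probability = odds/(1+odds) = 1.8140/2.8140 = 0.645.

Posterior probability ≈ 0.645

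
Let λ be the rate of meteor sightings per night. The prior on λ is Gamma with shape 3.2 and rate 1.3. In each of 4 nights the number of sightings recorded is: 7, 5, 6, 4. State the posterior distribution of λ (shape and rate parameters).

Posterior: Gamma(shape=25.2, rate=5.3)

The Poisson likelihood adds the total count to the shape and the number of exposure periods to the rate. Here ∑xᵢ = 22 and n = 4, so shape 3.2→25.2 and rate 1.3→5.3.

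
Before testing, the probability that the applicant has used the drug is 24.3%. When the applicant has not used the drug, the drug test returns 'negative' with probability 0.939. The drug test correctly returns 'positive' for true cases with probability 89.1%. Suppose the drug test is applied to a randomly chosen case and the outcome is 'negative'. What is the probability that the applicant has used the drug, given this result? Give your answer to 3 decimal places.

Write H for 'the applicant has used the drug'. Prior odds H:¬H = 0.243/0.757 = 0.32100. For the 'negative' outcome, the likelihood ratio is 0.109/0.939 = 0.11608.
Posterior odds = 0.32100 × 0.11608 = 0.037262, so P(H|E) = 0.037262/(1+0.037262) = 0.036.

P(H | E) ≈ 0.036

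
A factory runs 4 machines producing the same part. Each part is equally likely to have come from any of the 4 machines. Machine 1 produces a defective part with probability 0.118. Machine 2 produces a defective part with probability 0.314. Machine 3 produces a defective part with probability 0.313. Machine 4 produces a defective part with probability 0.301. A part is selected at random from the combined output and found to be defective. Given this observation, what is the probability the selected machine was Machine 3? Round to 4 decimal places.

P(defective|M1) = 0.118; P(defective|M2) = 0.314; P(defective|M3) = 0.313; P(defective|M4) = 0.301.
Prior × likelihood for each source: 0.25·0.118=0.02950, 0.25·0.314=0.07850, 0.25·0.313=0.07825, 0.25·0.301=0.07525. Summing gives P(defective) = 0.26150.
P(Machine 3 | defective) = 0.07825 / 0.26150 = 0.2992.

Posterior probability ≈ 0.2992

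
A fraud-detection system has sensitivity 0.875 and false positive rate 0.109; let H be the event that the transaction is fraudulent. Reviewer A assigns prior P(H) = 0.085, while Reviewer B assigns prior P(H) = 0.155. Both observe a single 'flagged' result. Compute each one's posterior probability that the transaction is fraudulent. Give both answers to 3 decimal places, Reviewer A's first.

P('+'|H) = 0.875, P('+'|¬H) = 0.109.
Reviewer A: numerator 0.875·0.085 = 0.074375; evidence = 0.074375+0.109·0.915 = 0.17411; posterior = 0.427.
Reviewer B: numerator 0.875·0.155 = 0.13562; evidence = 0.13562+0.109·0.845 = 0.22773; posterior = 0.596.

Reviewer A: 0.427; Reviewer B: 0.596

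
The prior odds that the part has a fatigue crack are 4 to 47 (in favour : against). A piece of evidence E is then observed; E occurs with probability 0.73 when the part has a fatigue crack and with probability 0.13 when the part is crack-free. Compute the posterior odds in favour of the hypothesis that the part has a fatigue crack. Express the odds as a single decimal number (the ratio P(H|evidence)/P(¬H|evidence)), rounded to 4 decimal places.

Posterior odds ≈ 0.4779

Prior odds = 4/47 = 0.085106.
Likelihood ratio for E = 0.73/0.13 = 5.6154.
Posterior odds = prior odds × LR = 0.47791.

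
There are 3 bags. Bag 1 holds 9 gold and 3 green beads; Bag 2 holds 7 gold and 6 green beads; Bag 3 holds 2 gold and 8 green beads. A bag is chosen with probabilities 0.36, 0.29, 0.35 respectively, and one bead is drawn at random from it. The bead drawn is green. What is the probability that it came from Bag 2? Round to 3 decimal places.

P(green|Bag 1) = 0.25; P(green|Bag 2) = 0.4615; P(green|Bag 3) = 0.8.
Prior × likelihood for each source: 0.36·0.25=0.09000, 0.29·0.4615=0.1338, 0.35·0.8=0.2800. Summing gives P(green) = 0.50385.
P(Bag 2 | green) = 0.1338 / 0.50385 = 0.266.

Posterior probability ≈ 0.266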